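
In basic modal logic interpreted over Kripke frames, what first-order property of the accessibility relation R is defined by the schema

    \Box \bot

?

emptiness of R: \forall x \forall y \neg Rxy

□⊥ is valid iff no world has any successor (otherwise □⊥ fails at any world with one).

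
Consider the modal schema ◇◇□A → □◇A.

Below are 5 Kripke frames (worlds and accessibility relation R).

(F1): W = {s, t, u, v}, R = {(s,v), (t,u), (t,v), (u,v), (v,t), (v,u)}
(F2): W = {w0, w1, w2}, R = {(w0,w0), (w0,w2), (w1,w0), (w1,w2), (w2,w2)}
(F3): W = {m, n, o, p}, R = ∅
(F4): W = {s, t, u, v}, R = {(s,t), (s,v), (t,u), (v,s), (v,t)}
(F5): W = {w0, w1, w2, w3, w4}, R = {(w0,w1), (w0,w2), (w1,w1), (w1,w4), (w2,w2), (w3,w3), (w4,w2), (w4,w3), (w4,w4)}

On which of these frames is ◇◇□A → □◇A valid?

(F2), (F3)

This is the axiom for a generalized confluence (Geach) condition; its first-order frame correspondent is ∀x ∀y ∀z ((xR²y ∧ xRz) → ∃w (yRw ∧ zRw)).
(F1): fails — sR²u, sRv but no w with uRw and vRw.
(F2): satisfies the condition.
(F3): satisfies the condition.
(F4): fails — sR²s, sRt but no w with sRw and tRw.
(F5): fails — w0R²w1, w0Rw2 but no w with w1Rw and w2Rw.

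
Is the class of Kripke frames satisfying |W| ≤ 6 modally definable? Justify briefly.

If a class were modally definable it would be closed under disjoint unions (Goldblatt–Thomason).
Any modal formula valid on each of 7 disjoint one-world frames is valid on their disjoint union (validity is preserved under disjoint unions). Each one-world frame has |W|=1≤6, but the union has |W|=7.
Hence having at most 6 worlds is not modally definable.

Not modally definable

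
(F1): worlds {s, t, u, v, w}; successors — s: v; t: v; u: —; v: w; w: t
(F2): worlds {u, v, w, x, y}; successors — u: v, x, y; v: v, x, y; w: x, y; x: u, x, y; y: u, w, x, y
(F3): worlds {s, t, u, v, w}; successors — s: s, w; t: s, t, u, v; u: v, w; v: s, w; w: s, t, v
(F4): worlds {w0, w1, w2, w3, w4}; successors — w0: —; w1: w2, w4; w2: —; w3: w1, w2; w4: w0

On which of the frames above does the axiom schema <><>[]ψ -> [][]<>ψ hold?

(F1), (F2), (F3)

The schema corresponds to a generalized confluence (Geach) condition: forall x forall y forall z ((x R^2 y & x R^2 z) -> exists w (yRw & zRw)).
(F1): condition met.
(F2): condition met.
(F3): condition met.
(F4): fails — w1R²w0, w1R²w0 but no w with w0Rw and w0Rw.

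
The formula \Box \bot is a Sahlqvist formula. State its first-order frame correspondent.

□⊥ is valid iff no world has any successor (otherwise □⊥ fails at any world with one).
Conversely, on a frame with emptiness of R the schema holds at every world under every valuation.
Frame condition: \forall x \forall y \neg Rxy.

emptiness of R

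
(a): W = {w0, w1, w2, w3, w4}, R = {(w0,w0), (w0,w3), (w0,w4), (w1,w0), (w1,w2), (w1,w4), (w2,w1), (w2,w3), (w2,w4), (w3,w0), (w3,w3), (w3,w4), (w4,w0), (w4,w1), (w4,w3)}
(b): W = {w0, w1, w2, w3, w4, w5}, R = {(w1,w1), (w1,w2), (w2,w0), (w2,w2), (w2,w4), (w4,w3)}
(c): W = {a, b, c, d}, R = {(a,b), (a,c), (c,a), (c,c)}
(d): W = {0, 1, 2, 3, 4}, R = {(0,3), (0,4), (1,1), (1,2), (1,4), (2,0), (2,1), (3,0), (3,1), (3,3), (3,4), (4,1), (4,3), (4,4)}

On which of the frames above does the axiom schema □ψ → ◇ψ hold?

(a), (d)

The schema corresponds to seriality: ∀x ∃y Rxy.
(a): holds.
(b): fails — world w0 has no successor.
(c): fails — world b has no successor.
(d): holds.
Valid on: (a), (d).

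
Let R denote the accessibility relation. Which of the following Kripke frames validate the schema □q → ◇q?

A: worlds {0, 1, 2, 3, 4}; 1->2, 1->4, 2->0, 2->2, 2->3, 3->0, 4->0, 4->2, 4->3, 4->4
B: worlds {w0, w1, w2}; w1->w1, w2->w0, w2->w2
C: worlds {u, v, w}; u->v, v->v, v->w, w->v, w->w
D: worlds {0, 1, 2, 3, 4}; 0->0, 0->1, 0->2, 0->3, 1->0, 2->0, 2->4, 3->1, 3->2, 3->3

C

The schema corresponds to seriality: ∀x ∃y Rxy.
A: fails — world 0 has no successor.
B: fails — world w0 has no successor.
C: ✓.
D: fails — world 4 has no successor.
Valid on: C.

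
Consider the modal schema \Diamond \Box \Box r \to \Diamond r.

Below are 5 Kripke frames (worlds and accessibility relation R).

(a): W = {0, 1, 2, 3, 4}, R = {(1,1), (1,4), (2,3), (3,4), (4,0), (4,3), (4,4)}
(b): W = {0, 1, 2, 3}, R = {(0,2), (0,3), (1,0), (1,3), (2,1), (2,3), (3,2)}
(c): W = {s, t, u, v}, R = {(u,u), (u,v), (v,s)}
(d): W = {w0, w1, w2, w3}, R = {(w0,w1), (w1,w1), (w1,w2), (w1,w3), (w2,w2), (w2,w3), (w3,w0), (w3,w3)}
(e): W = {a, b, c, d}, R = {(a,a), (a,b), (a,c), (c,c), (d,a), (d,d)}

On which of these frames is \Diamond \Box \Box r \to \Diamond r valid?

(b), (d)

This is the axiom for a generalized confluence (Geach) condition; its first-order frame correspondent is \forall x \forall y (xRy \to \exists w (y R^2 w \wedge xRw)).
(a): fails — 4R0 but no w with 0R²w and 4Rw.
(b): ✓.
(c): fails — uRv but no w with vR²w and uRw.
(d): ✓.
(e): fails — aRb but no w with bR²w and aRw.
Valid on: (b), (d).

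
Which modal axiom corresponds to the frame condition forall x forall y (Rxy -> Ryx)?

A defining formula is q → □◇q (the B axiom).
Suppose q→□◇q is valid. Take Rxy and set V(q)={x}. Then q at x, so □◇q at x, so ◇q at y, so some z with Ryz has q; z=x, i.e. Ryx.

q → □◇q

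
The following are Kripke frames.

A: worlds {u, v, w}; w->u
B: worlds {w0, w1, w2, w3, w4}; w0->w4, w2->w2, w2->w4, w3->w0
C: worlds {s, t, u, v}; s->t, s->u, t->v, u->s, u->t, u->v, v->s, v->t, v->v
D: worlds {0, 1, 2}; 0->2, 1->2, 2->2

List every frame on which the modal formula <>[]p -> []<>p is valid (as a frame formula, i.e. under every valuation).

D

This is the axiom for convergence; its first-order frame correspondent is forall x forall y forall z (Rxy & Rxz -> exists w (Ryw & Rzw)).
A: fails — Rwu and Rwu but u and u have no common successor.
B: fails — Rw0w4 and Rw0w4 but w4 and w4 have no common successor.
C: fails — Rut and Rus but t and s have no common successor.
D: satisfies the condition.
Valid on: D.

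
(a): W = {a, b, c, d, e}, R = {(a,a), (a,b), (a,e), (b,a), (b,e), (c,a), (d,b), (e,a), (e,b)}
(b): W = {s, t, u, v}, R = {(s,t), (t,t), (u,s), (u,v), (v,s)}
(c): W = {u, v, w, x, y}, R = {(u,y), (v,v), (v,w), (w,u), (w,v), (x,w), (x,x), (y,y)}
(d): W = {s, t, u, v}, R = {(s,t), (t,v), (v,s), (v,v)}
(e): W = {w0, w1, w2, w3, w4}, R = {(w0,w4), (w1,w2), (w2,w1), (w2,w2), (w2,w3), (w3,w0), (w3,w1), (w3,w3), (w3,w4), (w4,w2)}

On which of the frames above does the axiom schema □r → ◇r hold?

(a), (b), (c), (e)

This is the axiom for seriality; its first-order frame correspondent is ∀x ∃y Rxy.
(a): satisfies the condition.
(b): satisfies the condition.
(c): satisfies the condition.
(d): fails — world u has no successor.
(e): satisfies the condition.
Valid on: (a), (b), (c), (e).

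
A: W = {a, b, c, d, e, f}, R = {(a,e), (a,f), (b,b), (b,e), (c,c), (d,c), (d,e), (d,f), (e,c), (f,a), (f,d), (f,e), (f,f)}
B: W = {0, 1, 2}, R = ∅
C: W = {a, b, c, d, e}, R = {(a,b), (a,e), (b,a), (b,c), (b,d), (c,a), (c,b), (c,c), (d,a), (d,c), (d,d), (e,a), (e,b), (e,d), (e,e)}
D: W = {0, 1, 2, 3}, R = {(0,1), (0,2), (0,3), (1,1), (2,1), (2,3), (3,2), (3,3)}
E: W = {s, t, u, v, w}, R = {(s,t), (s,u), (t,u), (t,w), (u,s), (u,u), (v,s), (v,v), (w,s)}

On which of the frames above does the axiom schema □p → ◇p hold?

The schema corresponds to seriality: ∀x ∃y Rxy.
A: satisfies the condition.
B: fails — world 0 has no successor.
C: satisfies the condition.
D: satisfies the condition.
E: satisfies the condition.

A, C, D, E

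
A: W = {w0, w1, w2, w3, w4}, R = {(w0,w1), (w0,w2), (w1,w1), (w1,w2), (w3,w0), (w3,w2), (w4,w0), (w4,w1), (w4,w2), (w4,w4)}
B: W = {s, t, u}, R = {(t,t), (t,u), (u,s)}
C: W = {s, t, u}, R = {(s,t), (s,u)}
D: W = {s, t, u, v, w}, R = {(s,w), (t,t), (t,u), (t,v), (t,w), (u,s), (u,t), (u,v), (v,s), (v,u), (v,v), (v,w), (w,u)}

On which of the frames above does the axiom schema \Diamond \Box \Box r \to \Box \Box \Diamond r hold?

The schema corresponds to a generalized confluence (Geach) condition: \forall x \forall y \forall z ((xRy \wedge x R^2 z) \to \exists w (y R^2 w \wedge zRw)).
A: fails — w0Rw1, w0R²w2 but no w with w1R²w and w2Rw.
B: fails — tRt, tR²s but no w with tR²w and sRw.
C: condition met.
D: fails — tRw, tR²s but no w* with wR²w* and sRw*.

C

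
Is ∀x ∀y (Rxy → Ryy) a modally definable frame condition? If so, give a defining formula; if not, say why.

The condition is shift-reflexivity. A defining modal formula is □(□q → q).
Suppose □(□q→q) is valid. Take Rxy and set V(q)={w : Ryw}. Then at y, □q holds; since □(□q→q) at x, □q→q at y, so q at y, i.e. Ryy.

Yes — defined by □(□q → q)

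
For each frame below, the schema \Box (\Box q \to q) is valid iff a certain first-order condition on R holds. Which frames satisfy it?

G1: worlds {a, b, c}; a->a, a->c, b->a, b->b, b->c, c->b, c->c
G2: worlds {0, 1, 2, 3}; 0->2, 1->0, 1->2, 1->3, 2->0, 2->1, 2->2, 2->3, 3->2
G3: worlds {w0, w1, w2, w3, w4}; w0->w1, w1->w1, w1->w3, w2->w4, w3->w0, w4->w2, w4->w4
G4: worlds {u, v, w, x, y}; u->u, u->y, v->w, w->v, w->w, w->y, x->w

Frame correspondent (Sahlqvist): \forall x \forall y (Rxy \to Ryy) — i.e. shift-reflexivity.
G1: ✓.
G2: fails — R10 but not R00.
G3: fails — Rw1w3 but not Rw3w3.
G4: fails — Rwy but not Ryy.

G1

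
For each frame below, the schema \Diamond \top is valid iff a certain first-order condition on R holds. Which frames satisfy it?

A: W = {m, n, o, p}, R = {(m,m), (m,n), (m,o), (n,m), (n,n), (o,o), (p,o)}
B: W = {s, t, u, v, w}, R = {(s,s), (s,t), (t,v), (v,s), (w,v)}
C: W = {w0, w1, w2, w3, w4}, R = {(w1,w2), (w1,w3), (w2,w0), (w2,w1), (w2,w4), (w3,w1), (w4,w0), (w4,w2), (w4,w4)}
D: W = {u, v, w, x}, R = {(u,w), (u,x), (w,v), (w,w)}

The schema corresponds to seriality: \forall x \exists y Rxy.
A: ✓.
B: fails — world u has no successor.
C: fails — world w0 has no successor.
D: fails — world v has no successor.
Valid on: A.

A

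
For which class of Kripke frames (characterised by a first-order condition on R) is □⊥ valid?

□⊥ is valid iff no world has any successor (otherwise □⊥ fails at any world with one).

Emptiness of R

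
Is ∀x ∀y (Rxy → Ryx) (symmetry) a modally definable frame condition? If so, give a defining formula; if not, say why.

Yes: it is symmetry, defined by the B schema r → □◇r.
Suppose r→□◇r is valid. Take Rxy and set V(r)={x}. Then r at x, so □◇r at x, so ◇r at y, so some z with Ryz has r; z=x, i.e. Ryx.

Yes, by r → □◇r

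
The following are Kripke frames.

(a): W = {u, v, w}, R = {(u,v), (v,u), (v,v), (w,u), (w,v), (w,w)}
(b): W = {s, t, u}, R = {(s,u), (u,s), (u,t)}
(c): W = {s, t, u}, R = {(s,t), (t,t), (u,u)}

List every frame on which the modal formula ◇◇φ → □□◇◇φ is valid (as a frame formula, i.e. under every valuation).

(c)

The schema corresponds to a generalized confluence (Geach) condition: ∀x ∀y ∀z ((xR²y ∧ xR²z) → ∃w (y = w ∧ zR²w)).
(a): fails — wR²w, wR²u but no t with w=t and uR²t.
(b): fails — sR²s, sR²t but no w with s=w and tR²w.
(c): ✓.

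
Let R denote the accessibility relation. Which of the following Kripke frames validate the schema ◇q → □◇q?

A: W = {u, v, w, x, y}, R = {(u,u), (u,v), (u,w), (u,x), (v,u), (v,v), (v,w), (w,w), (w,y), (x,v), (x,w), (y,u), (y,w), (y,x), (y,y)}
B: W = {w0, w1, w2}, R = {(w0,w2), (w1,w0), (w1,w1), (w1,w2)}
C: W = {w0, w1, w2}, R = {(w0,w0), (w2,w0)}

The schema corresponds to the Euclidean property: ∀x ∀y ∀z (Rxy ∧ Rxz → Ryz).
A: fails — Ruv and Rux but not Rvx.
B: fails — Rw0w2 and Rw0w2 but not Rw2w2.
C: satisfies the condition.

C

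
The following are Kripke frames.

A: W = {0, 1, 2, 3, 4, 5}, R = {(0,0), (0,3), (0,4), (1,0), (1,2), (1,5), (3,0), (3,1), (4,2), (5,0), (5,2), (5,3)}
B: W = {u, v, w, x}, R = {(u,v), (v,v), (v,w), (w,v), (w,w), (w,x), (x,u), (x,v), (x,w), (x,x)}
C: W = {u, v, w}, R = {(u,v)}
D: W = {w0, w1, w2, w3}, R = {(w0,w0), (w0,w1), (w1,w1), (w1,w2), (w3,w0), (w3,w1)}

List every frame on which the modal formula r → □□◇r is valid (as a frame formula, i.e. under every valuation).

C

The schema corresponds to a generalized confluence (Geach) condition: ∀x ∀z (xR²z → ∃w (x = w ∧ zRw)).
A: fails — 0R²2 but no w with 0=w and 2Rw.
B: fails — uR²v but no t with u=t and vRt.
C: holds.
D: fails — w0R²w1 but no w with w0=w and w1Rw.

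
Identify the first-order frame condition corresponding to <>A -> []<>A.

This schema is the 5 axiom.
It corresponds to the Euclidean property: forall x forall y forall z (Rxy & Rxz -> Ryz).

The Euclidean property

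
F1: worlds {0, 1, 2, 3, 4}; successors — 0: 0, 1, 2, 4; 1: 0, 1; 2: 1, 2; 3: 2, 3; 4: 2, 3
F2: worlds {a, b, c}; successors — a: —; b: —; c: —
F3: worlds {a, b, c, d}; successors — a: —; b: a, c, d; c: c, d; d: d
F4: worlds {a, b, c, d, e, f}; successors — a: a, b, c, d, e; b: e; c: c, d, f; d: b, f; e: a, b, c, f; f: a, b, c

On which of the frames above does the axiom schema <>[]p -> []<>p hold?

F2

Frame correspondent (Sahlqvist): forall x forall y forall z (Rxy & Rxz -> exists w (Ryw & Rzw)) — i.e. convergence.
F1: fails — R01 and R04 but 1 and 4 have no common successor.
F2: ✓.
F3: fails — Rbc and Rba but c and a have no common successor.
F4: fails — Rab and Rae but b and e have no common successor.
Valid on: F2.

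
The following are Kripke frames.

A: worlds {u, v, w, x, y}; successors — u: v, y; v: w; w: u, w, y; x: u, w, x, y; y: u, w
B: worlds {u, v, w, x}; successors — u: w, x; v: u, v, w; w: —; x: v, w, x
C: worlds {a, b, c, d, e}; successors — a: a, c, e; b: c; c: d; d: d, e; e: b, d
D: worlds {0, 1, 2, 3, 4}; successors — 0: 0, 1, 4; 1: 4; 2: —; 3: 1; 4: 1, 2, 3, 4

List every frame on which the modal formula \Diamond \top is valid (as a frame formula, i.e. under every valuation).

A, C

This is the axiom for seriality; its first-order frame correspondent is \forall x \exists y Rxy.
A: holds.
B: fails — world w has no successor.
C: holds.
D: fails — world 2 has no successor.
Valid on: A, C.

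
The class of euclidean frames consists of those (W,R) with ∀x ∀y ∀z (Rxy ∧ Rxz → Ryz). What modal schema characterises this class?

◇q → □◇q

The condition is the Euclidean property. The 5 schema ◇q → □◇q defines it.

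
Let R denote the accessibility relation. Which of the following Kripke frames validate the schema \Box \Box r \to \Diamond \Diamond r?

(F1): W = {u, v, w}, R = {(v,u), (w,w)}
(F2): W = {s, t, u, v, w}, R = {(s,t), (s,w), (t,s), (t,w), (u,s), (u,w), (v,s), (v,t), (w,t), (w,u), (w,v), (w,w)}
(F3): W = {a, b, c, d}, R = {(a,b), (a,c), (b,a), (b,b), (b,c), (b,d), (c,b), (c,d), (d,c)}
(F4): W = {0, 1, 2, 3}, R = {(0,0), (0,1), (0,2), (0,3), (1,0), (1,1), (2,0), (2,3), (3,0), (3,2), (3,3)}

The schema corresponds to a generalized confluence (Geach) condition: \forall x \exists w (x R^2 w \wedge x R^2 w).
(F1): fails — at u but no t with uR²t and uR²t.
(F2): ✓.
(F3): ✓.
(F4): ✓.
Valid on: (F2), (F3), (F4).

(F2), (F3), (F4)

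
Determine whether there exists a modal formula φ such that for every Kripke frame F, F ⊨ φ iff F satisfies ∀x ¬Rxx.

Not modally definable

Any modally definable frame class is closed under surjective bounded morphisms.
The 4-cycle (worlds 0,1,2,3 with 0→1→2→3→0) is irreflexive, and the map sending every world to a single reflexive point • is a surjective bounded morphism (forth: every edge maps to (•,•); back: every world has a successor). So any modal formula valid on the 4-cycle is also valid on the reflexive point, which is not irreflexive.
So no modal formula (or set of formulas) defines exactly the irreflexive frames.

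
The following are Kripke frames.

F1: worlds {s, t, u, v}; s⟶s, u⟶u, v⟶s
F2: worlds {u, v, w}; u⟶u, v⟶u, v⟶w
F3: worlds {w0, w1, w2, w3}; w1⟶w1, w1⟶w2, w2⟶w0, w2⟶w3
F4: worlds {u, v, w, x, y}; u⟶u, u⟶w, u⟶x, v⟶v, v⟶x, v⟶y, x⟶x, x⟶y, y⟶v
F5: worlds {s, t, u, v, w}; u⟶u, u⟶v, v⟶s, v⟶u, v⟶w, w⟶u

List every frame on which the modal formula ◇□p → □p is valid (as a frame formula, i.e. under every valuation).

This is the axiom for the Euclidean property; its first-order frame correspondent is ∀x ∀y ∀z (Rxy ∧ Rxz → Ryz).
F1: condition met.
F2: fails — Rvu and Rvw but not Ruw.
F3: fails — Rw1w2 and Rw1w2 but not Rw2w2.
F4: fails — Ruw and Ruw but not Rww.
F5: fails — Ruv and Ruv but not Rvv.
Valid on: F1.

F1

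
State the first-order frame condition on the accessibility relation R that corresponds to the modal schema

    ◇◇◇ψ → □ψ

This is a Sahlqvist (Geach-type) schema ◇^3□^0ψ → □^1◇^0ψ.
Minimal-valuation argument: fix x; take any y with xR^3y and any z with xR^1z. Set V(ψ) to the set of worlds R-reachable from y in exactly 0 steps. Then □^0ψ holds at y, so the antecedent holds at x; validity forces ◇^0ψ at z, giving a w with zR^0w and yR^0w.
First-order correspondent: ∀x ∀y ∀z ((xR³y ∧ xRz) → ∃w (y = w ∧ z = w)).

∀x ∀y ∀z ((xR³y ∧ xRz) → ∃w (y = w ∧ z = w))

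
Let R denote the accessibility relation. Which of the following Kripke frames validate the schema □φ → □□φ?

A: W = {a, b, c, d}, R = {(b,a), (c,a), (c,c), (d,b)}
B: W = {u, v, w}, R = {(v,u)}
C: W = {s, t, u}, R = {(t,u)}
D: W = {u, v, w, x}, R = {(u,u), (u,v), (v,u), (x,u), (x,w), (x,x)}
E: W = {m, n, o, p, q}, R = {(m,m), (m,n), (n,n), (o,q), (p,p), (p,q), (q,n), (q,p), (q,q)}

B, C

The schema corresponds to transitivity: ∀x ∀y ∀z (Rxy ∧ Ryz → Rxz).
A: fails — Rdb and Rba but not Rda.
B: satisfies the condition.
C: satisfies the condition.
D: fails — Rvu and Ruv but not Rvv.
E: fails — Roq and Rqp but not Rop.
Valid on: B, C.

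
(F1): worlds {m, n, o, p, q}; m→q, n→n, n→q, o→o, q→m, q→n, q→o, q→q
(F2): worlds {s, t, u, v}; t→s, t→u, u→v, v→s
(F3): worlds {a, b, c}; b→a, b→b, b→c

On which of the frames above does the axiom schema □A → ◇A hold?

none

Frame correspondent (Sahlqvist): ∀x ∃y Rxy — i.e. seriality.
(F1): fails — world p has no successor.
(F2): fails — world s has no successor.
(F3): fails — world a has no successor.
Valid on no frame.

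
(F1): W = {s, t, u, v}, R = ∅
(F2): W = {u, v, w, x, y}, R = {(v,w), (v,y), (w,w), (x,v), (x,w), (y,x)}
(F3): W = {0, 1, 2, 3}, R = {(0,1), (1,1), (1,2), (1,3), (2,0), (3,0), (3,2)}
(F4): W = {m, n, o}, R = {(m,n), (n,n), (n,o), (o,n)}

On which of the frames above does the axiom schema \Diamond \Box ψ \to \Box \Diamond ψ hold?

This is the axiom for convergence; its first-order frame correspondent is \forall x \forall y \forall z (Rxy \wedge Rxz \to \exists w (Ryw \wedge Rzw)).
(F1): ✓.
(F2): fails — Rvw and Rvy but w and y have no common successor.
(F3): fails — R12 and R11 but 2 and 1 have no common successor.
(F4): ✓.
Valid on: (F1), (F4).

(F1), (F4)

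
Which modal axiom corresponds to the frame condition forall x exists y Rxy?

This is seriality; the standard corresponding axiom is D: □q → ◇q.

□q → ◇q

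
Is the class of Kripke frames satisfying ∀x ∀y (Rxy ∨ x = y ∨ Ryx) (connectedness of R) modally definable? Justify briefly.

No

If a class were modally definable it would be closed under disjoint unions (Goldblatt–Thomason).
Take 2 disjoint single-world reflexive frames: each is trivially connected, but their disjoint union has 2 worlds with no edge between distinct components, so it is not connected.
So no modal formula (or set of formulas) defines exactly the connected frames.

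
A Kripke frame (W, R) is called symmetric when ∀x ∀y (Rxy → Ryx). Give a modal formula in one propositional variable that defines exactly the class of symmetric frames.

q → □◇q

This is symmetry; the standard corresponding axiom is B: q → □◇q.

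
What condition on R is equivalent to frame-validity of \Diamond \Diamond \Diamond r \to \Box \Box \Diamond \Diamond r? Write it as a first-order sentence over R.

\forall x \forall y \forall z ((x R^3 y \wedge x R^2 z) \to \exists w (y = w \wedge z R^2 w))

This is a Sahlqvist (Geach-type) schema ◇^3□^0r → □^2◇^2r.
First-order correspondent: \forall x \forall y \forall z ((x R^3 y \wedge x R^2 z) \to \exists w (y = w \wedge z R^2 w)).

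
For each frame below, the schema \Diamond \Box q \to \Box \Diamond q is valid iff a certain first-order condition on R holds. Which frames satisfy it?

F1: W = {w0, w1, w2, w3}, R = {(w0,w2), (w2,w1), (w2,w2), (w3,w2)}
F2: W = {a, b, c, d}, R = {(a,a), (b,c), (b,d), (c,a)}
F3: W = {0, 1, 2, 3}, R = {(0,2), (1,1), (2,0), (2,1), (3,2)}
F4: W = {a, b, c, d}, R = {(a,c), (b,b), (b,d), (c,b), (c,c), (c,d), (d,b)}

This is the axiom for convergence; its first-order frame correspondent is \forall x \forall y \forall z (Rxy \wedge Rxz \to \exists w (Ryw \wedge Rzw)).
F1: fails — Rw2w1 and Rw2w1 but w1 and w1 have no common successor.
F2: fails — Rbc and Rbd but c and d have no common successor.
F3: fails — R20 and R21 but 0 and 1 have no common successor.
F4: condition met.
Valid on: F4.

F4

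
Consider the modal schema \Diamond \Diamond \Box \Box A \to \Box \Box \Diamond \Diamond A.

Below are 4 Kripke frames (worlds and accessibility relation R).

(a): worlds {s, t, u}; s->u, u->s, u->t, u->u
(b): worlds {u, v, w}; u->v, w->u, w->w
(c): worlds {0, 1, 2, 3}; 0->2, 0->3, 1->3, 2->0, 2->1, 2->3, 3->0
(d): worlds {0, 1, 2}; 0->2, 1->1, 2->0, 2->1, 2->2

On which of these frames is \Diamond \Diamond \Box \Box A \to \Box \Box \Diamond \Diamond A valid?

(d)

Frame correspondent (Sahlqvist): \forall x \forall y \forall z ((x R^2 y \wedge x R^2 z) \to \exists w (y R^2 w \wedge z R^2 w)) — i.e. a generalized confluence (Geach) condition.
(a): fails — sR²s, sR²t but no w with sR²w and tR²w.
(b): fails — wR²u, wR²u but no t with uR²t and uR²t.
(c): fails — 0R²1, 0R²3 but no w with 1R²w and 3R²w.
(d): satisfies the condition.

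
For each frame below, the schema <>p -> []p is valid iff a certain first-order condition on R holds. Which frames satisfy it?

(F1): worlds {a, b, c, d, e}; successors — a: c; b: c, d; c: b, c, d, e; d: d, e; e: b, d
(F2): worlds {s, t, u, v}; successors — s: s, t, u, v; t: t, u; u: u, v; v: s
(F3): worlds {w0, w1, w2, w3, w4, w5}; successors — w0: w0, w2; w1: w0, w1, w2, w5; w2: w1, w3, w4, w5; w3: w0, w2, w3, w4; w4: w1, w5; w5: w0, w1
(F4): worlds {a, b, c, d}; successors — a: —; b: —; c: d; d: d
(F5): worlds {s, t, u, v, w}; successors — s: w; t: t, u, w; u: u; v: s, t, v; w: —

The schema corresponds to partial functionality: forall x forall y forall z (Rxy & Rxz -> y = z).
(F1): fails — b sees both c and d.
(F2): fails — s sees both s and t.
(F3): fails — w0 sees both w0 and w2.
(F4): ✓.
(F5): fails — t sees both t and u.

(F4)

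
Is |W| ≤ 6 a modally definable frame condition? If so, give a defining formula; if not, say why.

If a class were modally definable it would be closed under disjoint unions (Goldblatt–Thomason).
Any modal formula valid on each of 7 disjoint one-world frames is valid on their disjoint union (validity is preserved under disjoint unions). Each one-world frame has |W|=1≤6, but the union has |W|=7.
Hence having at most 6 worlds is not modally definable.

No — not modally definable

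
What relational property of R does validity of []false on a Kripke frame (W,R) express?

emptiness of R

□⊥ is valid iff no world has any successor (otherwise □⊥ fails at any world with one).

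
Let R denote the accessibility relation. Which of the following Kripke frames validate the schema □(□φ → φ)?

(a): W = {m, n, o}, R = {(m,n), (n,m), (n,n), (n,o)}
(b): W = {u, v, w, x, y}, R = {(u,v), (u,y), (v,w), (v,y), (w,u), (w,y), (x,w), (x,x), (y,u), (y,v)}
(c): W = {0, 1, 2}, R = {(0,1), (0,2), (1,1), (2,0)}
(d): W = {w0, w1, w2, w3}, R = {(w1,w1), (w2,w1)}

This is the axiom for shift-reflexivity; its first-order frame correspondent is ∀x ∀y (Rxy → Ryy).
(a): fails — Rnm but not Rmm.
(b): fails — Ruv but not Rvv.
(c): fails — R20 but not R00.
(d): condition met.
Valid on: (d).

(d)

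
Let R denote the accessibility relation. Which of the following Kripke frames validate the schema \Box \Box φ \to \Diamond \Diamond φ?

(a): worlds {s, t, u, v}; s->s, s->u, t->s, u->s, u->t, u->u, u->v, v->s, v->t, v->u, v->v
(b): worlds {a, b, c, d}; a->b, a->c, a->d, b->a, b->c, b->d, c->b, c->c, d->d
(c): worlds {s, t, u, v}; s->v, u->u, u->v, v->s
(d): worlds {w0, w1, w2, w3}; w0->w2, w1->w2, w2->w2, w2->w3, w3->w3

The schema corresponds to a generalized confluence (Geach) condition: \forall x \exists w (x R^2 w \wedge x R^2 w).
(a): satisfies the condition.
(b): satisfies the condition.
(c): fails — at t but no w with tR²w and tR²w.
(d): satisfies the condition.
Valid on: (a), (b), (d).

(a), (b), (d)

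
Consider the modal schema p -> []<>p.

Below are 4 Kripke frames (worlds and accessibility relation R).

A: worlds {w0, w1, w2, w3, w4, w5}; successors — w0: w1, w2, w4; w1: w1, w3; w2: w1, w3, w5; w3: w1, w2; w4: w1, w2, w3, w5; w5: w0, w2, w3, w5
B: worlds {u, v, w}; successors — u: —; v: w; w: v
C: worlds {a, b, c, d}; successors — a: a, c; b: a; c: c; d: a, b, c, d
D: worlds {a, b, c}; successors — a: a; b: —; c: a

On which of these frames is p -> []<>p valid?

Frame correspondent (Sahlqvist): forall x forall y (Rxy -> Ryx) — i.e. symmetry.
A: fails — Rw0w4 but not Rw4w0.
B: satisfies the condition.
C: fails — Rdc but not Rcd.
D: fails — Rca but not Rac.
Valid on: B.

B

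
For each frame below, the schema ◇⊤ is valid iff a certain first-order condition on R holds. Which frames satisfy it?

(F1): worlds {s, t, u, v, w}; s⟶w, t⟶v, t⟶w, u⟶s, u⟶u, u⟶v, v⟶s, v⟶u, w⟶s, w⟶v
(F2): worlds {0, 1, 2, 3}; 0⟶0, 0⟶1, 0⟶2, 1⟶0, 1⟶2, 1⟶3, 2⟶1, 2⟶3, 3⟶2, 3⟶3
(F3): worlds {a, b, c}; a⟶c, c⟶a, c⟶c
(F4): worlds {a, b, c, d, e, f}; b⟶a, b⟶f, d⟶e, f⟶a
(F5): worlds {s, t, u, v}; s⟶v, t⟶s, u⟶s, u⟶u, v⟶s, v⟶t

This is the axiom for seriality; its first-order frame correspondent is ∀x ∃y Rxy.
(F1): ✓.
(F2): ✓.
(F3): fails — world b has no successor.
(F4): fails — world a has no successor.
(F5): ✓.

(F1), (F2), (F5)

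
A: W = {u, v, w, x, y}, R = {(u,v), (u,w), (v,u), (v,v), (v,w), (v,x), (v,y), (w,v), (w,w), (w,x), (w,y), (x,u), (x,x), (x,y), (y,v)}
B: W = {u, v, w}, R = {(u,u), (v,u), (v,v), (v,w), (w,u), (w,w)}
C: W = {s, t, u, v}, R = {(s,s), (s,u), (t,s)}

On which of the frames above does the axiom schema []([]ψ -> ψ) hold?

Frame correspondent (Sahlqvist): forall x forall y (Rxy -> Ryy) — i.e. shift-reflexivity.
A: fails — Rvu but not Ruu.
B: holds.
C: fails — Rsu but not Ruu.
Valid on: B.

B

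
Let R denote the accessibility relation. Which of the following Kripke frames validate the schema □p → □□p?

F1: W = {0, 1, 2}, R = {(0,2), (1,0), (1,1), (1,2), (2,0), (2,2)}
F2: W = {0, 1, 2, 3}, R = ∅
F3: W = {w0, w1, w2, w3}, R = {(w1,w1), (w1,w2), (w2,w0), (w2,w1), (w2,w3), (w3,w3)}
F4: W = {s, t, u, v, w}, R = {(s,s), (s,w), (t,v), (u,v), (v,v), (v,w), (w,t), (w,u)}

The schema corresponds to transitivity: ∀x ∀y ∀z (Rxy ∧ Ryz → Rxz).
F1: fails — R02 and R20 but not R00.
F2: condition met.
F3: fails — Rw1w2 and Rw2w0 but not Rw1w0.
F4: fails — Ruv and Rvw but not Ruw.

F2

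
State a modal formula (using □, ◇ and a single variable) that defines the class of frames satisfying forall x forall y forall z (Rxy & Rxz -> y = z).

The condition is partial functionality. The CD schema ◇ψ → □ψ defines it.
Suppose ◇ψ→□ψ is valid. Take Rxy, Rxz and set V(ψ)={y}. Then ◇ψ at x, so □ψ at x, so ψ at z, i.e. z=y.

◇ψ → □ψ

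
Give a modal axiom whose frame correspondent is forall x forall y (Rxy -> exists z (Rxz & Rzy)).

□□p → □p

This is density; the standard corresponding axiom is C4: □□p → □p.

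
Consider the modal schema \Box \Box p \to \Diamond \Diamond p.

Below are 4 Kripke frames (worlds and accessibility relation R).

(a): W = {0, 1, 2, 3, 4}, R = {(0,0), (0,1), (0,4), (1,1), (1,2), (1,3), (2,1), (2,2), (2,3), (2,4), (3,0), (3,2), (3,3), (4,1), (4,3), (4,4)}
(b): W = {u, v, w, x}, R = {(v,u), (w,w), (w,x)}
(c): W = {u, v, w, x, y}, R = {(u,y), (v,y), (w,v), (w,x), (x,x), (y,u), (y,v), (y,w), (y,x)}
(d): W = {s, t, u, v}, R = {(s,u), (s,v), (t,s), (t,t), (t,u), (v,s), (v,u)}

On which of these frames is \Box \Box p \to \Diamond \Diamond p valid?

Frame correspondent (Sahlqvist): \forall x \exists w (x R^2 w \wedge x R^2 w) — i.e. a generalized confluence (Geach) condition.
(a): ✓.
(b): fails — at u but no t with uR²t and uR²t.
(c): ✓.
(d): fails — at u but no w with uR²w and uR²w.
Valid on: (a), (c).

(a), (c)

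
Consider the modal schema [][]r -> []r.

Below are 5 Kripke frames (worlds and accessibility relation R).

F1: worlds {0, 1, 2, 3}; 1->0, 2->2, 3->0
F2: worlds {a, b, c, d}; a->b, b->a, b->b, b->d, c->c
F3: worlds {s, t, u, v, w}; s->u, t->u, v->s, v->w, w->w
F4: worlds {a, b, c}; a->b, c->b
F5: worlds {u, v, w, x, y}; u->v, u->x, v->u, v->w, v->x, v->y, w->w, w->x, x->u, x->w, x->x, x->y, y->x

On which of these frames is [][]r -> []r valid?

F2

Frame correspondent (Sahlqvist): forall x forall y (Rxy -> exists z (Rxz & Rzy)) — i.e. density.
F1: fails — R10 but no z with R1z and Rz0.
F2: satisfies the condition.
F3: fails — Rvs but no z with Rvz and Rzs.
F4: fails — Rab but no z with Raz and Rzb.
F5: fails — Ruv but no z with Ruz and Rzv.
Valid on: F2.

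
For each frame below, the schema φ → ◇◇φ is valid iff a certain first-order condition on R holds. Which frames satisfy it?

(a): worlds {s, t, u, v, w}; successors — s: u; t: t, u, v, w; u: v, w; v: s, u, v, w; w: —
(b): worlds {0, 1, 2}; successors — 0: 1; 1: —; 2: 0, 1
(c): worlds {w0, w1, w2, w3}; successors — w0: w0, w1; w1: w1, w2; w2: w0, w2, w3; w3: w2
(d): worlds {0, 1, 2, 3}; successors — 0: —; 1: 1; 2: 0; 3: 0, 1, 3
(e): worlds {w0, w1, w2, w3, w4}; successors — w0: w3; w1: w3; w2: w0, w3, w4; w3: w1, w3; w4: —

The schema corresponds to a generalized confluence (Geach) condition: ∀x ∃w (x = w ∧ xR²w).
(a): fails — at s but no w* with s=w* and sR²w*.
(b): fails — at 0 but no w with 0=w and 0R²w.
(c): condition met.
(d): fails — at 0 but no w with 0=w and 0R²w.
(e): fails — at w0 but no w with w0=w and w0R²w.
Valid on: (c).

(c)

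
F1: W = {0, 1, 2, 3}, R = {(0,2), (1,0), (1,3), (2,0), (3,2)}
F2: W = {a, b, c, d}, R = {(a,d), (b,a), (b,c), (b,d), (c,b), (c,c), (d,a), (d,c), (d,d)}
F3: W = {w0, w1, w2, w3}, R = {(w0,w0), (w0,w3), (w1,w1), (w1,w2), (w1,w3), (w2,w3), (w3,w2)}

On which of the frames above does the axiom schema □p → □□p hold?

The schema corresponds to transitivity: ∀x ∀y ∀z (Rxy ∧ Ryz → Rxz).
F1: fails — R10 and R02 but not R12.
F2: fails — Rbc and Rcb but not Rbb.
F3: fails — Rw3w2 and Rw2w3 but not Rw3w3.
Valid on no frame.

none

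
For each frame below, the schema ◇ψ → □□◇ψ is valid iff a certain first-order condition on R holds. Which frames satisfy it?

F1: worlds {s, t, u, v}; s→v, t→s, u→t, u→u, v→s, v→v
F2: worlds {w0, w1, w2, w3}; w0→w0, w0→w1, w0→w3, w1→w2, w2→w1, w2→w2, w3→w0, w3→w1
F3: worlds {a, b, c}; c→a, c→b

This is the axiom for a generalized confluence (Geach) condition; its first-order frame correspondent is ∀x ∀y ∀z ((xRy ∧ xR²z) → ∃w (y = w ∧ zRw)).
F1: fails — uRt, uR²s but no w with t=w and sRw.
F2: fails — w0Rw0, w0R²w1 but no w with w0=w and w1Rw.
F3: satisfies the condition.

F3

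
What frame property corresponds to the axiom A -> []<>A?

This is the B axiom.
It corresponds to symmetry: forall x forall y (Rxy -> Ryx).

symmetry: forall x forall y (Rxy -> Ryx)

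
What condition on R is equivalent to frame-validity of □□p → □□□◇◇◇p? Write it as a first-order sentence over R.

This is a Sahlqvist (Geach-type) schema ◇^0□^2p → □^3◇^3p.
Minimal-valuation argument: fix x; take any y with xR^0y and any z with xR^3z. Set V(p) to the set of worlds R-reachable from y in exactly 2 steps. Then □^2p holds at y, so the antecedent holds at x; validity forces ◇^3p at z, giving a w with zR^3w and yR^2w.
First-order correspondent: ∀x ∀z (xR³z → ∃w (xR²w ∧ zR³w)).

∀x ∀z (xR³z → ∃w (xR²w ∧ zR³w))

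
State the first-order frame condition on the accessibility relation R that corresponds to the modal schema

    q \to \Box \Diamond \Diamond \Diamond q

\forall x \forall z (xRz \to \exists w (x = w \wedge z R^3 w))

This is a Sahlqvist (Geach-type) schema ◇^0□^0q → □^1◇^3q.
First-order correspondent: \forall x \forall z (xRz \to \exists w (x = w \wedge z R^3 w)).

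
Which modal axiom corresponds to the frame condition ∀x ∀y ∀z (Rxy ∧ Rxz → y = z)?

The condition is partial functionality. The CD schema ◇p → □p defines it.
Suppose ◇p→□p is valid. Take Rxy, Rxz and set V(p)={y}. Then ◇p at x, so □p at x, so p at z, i.e. z=y.

◇p → □p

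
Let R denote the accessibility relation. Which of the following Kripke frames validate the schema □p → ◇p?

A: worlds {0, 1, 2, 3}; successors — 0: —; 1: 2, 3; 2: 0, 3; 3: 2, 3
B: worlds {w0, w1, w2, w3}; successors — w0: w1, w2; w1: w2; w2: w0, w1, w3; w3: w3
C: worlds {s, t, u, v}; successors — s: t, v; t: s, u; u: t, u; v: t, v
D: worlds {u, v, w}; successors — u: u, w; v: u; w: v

B, C, D

The schema corresponds to seriality: ∀x ∃y Rxy.
A: fails — world 0 has no successor.
B: condition met.
C: condition met.
D: condition met.
Valid on: B, C, D.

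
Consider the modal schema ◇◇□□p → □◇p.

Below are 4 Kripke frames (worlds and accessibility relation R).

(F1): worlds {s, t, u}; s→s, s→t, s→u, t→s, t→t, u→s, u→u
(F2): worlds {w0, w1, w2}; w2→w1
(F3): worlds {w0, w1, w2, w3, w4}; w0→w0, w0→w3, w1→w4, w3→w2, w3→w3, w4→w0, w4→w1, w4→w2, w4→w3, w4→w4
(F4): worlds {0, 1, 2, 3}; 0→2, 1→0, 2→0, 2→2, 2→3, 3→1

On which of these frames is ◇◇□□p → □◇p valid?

The schema corresponds to a generalized confluence (Geach) condition: ∀x ∀y ∀z ((xR²y ∧ xRz) → ∃w (yR²w ∧ zRw)).
(F1): condition met.
(F2): condition met.
(F3): fails — w0R²w2, w0Rw0 but no w with w2R²w and w0Rw.
(F4): fails — 2R²0, 2R3 but no w with 0R²w and 3Rw.

(F1), (F2)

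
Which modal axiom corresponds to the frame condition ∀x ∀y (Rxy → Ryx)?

This is symmetry; the standard corresponding axiom is B: q → □◇q.
Suppose q→□◇q is valid. Take Rxy and set V(q)={x}. Then q at x, so □◇q at x, so ◇q at y, so some z with Ryz has q; z=x, i.e. Ryx.

q → □◇q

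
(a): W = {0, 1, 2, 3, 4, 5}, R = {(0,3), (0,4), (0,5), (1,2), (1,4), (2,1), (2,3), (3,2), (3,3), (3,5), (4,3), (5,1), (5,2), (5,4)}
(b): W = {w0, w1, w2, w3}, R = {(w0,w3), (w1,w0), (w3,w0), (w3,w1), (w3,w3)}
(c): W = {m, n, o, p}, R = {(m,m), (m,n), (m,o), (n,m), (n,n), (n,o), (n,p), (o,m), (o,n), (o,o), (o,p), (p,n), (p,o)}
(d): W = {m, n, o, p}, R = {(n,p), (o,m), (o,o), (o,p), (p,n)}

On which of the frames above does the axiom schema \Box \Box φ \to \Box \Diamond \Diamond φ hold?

(a), (b), (c)

The schema corresponds to a generalized confluence (Geach) condition: \forall x \forall z (xRz \to \exists w (x R^2 w \wedge z R^2 w)).
(a): condition met.
(b): condition met.
(c): condition met.
(d): fails — nRp but no w with nR²w and pR²w.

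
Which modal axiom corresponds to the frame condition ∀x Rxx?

□q → q

The condition is reflexivity. The T schema □q → q defines it.
Suppose □q→q is valid. At any x set V(q)={w : Rxw}. Then □q holds at x, so q holds at x, i.e. Rxx.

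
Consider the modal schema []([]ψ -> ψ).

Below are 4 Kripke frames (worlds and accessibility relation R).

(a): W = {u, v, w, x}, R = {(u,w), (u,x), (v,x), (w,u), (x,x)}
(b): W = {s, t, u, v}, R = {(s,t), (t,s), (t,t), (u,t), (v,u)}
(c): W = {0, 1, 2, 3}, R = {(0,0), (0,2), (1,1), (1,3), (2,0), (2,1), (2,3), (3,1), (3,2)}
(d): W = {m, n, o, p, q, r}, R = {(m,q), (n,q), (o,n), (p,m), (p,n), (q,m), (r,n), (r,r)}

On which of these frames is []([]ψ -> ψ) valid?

The schema corresponds to shift-reflexivity: forall x forall y (Rxy -> Ryy).
(a): fails — Rwu but not Ruu.
(b): fails — Rvu but not Ruu.
(c): fails — R32 but not R22.
(d): fails — Ron but not Rnn.

none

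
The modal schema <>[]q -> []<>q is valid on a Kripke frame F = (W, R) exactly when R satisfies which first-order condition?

Suppose ◇□q→□◇q is valid. Take Rxy, Rxz and set V(q)={w : Ryw}. Then □q at y so ◇□q at x, so □◇q at x, so ◇q at z, giving w with Rzw and Ryw.

convergence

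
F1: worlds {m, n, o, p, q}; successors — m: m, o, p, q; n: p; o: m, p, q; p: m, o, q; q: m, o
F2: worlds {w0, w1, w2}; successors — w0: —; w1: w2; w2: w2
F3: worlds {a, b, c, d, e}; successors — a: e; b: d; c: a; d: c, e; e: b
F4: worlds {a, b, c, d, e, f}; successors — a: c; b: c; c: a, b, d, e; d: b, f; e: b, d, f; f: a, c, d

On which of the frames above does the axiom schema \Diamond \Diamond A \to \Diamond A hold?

The schema corresponds to transitivity: \forall x \forall y \forall z (Rxy \wedge Ryz \to Rxz).
F1: fails — Rom and Rmo but not Roo.
F2: satisfies the condition.
F3: fails — Reb and Rbd but not Red.
F4: fails — Rbc and Rcd but not Rbd.
Valid on: F2.

F2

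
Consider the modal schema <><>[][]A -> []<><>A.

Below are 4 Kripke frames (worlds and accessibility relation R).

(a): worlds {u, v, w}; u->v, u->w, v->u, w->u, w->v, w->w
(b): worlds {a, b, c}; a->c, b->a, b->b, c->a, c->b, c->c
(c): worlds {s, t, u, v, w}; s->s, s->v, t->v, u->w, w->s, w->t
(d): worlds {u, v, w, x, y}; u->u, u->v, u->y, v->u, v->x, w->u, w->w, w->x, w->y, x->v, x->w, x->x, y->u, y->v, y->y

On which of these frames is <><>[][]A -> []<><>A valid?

(a), (b), (d)

The schema corresponds to a generalized confluence (Geach) condition: forall x forall y forall z ((x R^2 y & xRz) -> exists w (y R^2 w & z R^2 w)).
(a): condition met.
(b): condition met.
(c): fails — sR²s, sRv but no w* with sR²w* and vR²w*.
(d): condition met.
Valid on: (a), (b), (d).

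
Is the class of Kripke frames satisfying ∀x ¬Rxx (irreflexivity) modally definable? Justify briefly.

If a class were modally definable it would be closed under surjective bounded morphisms (Goldblatt–Thomason).
The 4-cycle (worlds a,b,c,d with a→b→c→d→a) is irreflexive, and the map sending every world to a single reflexive point • is a surjective bounded morphism (forth: every edge maps to (•,•); back: every world has a successor). So any modal formula valid on the 4-cycle is also valid on the reflexive point, which is not irreflexive.
So the class is not modally definable.

Not modally definable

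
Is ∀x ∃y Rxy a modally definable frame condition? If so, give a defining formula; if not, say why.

Yes: it is seriality, defined by the D schema □q → ◇q.
Suppose □q→◇q is valid. At any x set V(q)=W. Then □q at x, so ◇q at x, so x has a successor.

Yes, by □q → ◇q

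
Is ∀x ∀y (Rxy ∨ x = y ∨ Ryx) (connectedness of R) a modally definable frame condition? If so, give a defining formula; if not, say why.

If a class were modally definable it would be closed under disjoint unions (Goldblatt–Thomason).
Take 2 disjoint single-world reflexive frames: each is trivially connected, but their disjoint union has 2 worlds with no edge between distinct components, so it is not connected.
So no modal formula (or set of formulas) defines exactly the connected frames.

No — not modally definable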